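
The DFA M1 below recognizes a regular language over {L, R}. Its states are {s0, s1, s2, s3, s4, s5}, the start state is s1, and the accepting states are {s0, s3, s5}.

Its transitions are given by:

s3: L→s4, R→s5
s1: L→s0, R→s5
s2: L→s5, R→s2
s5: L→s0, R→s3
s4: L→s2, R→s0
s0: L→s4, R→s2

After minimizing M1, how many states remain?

6

P0 = {s0,s3,s5} | {s1,s2,s4}.
Split {s0,s3,s5} by δ(·,L) → {s0,s3} and {s5}.
Refine {s0,s3} on symbol R: members go to different blocks, giving {s0} and {s3}.
Refine {s1,s2,s4} on symbol L: members go to different blocks, giving {s1} and {s2} and {s4}.
No further refinement is possible. Final partition (6 blocks): {s0} | {s1} | {s5} | {s3} | {s2} | {s4}.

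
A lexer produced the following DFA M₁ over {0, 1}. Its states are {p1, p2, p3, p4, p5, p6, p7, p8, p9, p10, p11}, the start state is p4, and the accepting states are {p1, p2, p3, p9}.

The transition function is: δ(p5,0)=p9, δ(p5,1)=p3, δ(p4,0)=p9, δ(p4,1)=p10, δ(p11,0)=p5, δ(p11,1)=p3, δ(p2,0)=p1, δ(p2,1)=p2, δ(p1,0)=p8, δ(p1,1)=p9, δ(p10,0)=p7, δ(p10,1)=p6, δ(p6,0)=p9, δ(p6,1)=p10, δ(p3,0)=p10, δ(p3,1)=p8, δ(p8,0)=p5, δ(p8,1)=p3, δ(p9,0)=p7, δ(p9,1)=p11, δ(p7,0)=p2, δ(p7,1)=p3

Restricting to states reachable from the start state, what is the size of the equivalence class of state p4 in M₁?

2

Every state is reachable, so we keep all 11.
P0 = {p1,p2,p3,p9} | {p4,p5,p6,p7,p8,p10,p11}.
Split {p1,p2,p3,p9} by δ(·,0) → {p1,p3,p9} and {p2}.
Refine {p1,p3,p9} on symbol 1: members go to different blocks, giving {p3,p9} and {p1}.
Split {p4,p5,p6,p7,p8,p10,p11} by δ(·,0) → {p4,p5,p6} and {p8,p10,p11} and {p7}.
Split {p3,p9} by δ(·,0) → {p3} and {p9}.
Split {p4,p5,p6} by δ(·,1) → {p4,p6} and {p5}.
On input 0, block {p8,p10,p11} splits into {p8,p11} and {p10}.
The partition is now stable with 9 blocks: {p3} | {p4,p6} | {p2} | {p1} | {p8,p11} | {p7} | {p9} | {p5} | {p10}.
The equivalence class containing p4 is {p4,p6}, of size 2.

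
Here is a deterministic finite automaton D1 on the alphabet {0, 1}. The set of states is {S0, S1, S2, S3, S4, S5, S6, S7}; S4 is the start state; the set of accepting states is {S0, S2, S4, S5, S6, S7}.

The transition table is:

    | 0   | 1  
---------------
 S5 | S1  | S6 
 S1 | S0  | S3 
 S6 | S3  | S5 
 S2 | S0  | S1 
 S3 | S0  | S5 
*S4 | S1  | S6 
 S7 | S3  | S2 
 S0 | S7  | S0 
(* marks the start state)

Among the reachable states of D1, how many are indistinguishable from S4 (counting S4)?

2

All states are reachable from the start state.
P0 = {S0,S2,S4,S5,S6,S7} | {S1,S3}.
On input 0, block {S0,S2,S4,S5,S6,S7} splits into {S4,S5,S6,S7} and {S0,S2}.
Split {S4,S5,S6,S7} by δ(·,1) → {S4,S5,S6} and {S7}.
On input 1, block {S1,S3} splits into {S1} and {S3}.
Split {S4,S5,S6} by δ(·,0) → {S4,S5} and {S6}.
On input 0, block {S0,S2} splits into {S0} and {S2}.
No further refinement is possible. Final partition (7 blocks): {S4,S5} | {S1} | {S0} | {S7} | {S3} | {S6} | {S2}.
State S4 belongs to the block {S4,S5}, which has 2 states.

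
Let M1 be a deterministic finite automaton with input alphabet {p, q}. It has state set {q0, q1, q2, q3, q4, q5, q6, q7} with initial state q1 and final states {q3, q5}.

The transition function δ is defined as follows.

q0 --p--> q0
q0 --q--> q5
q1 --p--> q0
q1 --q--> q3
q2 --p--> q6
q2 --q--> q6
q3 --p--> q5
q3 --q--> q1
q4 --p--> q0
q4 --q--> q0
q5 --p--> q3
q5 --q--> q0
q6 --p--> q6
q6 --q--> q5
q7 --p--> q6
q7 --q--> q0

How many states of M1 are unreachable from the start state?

Starting at q1 and following transitions, the reachable set is {q0, q1, q3, q5}. That leaves q2, q4, q6, q7 unreachable — 4 in total.

4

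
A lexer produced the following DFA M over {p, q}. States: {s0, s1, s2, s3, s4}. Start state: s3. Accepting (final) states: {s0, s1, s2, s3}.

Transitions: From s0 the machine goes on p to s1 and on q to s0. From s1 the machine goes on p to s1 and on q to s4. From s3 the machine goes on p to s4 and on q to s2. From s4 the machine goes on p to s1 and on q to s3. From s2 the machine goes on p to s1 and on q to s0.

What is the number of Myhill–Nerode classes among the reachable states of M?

Start with accepting vs non-accepting: {s0,s1,s2,s3} | {s4}.
Split {s0,s1,s2,s3} by δ(·,p) → {s0,s1,s2} and {s3}.
On input q, block {s0,s1,s2} splits into {s0,s2} and {s1}.
The partition is now stable with 4 blocks: {s0,s2} | {s4} | {s3} | {s1}.

4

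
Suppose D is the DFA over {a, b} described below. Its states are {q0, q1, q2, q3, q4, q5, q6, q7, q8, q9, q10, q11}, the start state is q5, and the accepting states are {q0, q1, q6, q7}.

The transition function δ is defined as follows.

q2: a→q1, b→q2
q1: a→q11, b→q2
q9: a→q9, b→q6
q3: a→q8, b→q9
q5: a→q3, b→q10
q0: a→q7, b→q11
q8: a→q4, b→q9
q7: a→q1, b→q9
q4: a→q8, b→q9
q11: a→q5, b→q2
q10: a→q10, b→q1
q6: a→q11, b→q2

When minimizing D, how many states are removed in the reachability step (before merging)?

BFS from q5 reaches {q1, q2, q3, q4, q5, q6, q8, q9, q10, q11}; the 2 state(s) q0, q7 are never visited.

2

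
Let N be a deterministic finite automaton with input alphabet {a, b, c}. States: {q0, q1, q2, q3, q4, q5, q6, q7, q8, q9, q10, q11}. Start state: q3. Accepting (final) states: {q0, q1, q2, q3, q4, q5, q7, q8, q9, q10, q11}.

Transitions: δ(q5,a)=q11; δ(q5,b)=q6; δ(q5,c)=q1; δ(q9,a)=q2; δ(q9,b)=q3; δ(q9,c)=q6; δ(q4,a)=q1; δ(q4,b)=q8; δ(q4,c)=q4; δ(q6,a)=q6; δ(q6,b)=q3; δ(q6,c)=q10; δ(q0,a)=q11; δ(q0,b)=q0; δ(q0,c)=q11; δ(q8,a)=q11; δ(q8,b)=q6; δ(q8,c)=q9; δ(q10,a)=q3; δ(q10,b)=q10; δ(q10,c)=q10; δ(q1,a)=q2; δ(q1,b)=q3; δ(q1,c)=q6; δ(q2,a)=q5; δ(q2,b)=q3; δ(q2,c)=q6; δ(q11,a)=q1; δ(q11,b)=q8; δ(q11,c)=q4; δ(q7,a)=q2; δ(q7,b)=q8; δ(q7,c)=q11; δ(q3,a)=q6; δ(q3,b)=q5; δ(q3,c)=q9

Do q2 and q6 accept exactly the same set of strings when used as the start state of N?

No

First remove the unreachable states {q0,q7}; 10 states remain.
P0 = {q1,q2,q3,q4,q5,q8,q9,q10,q11} | {q6}.
Split {q1,q2,q3,q4,q5,q8,q9,q10,q11} by δ(·,a) → {q1,q2,q4,q5,q8,q9,q10,q11} and {q3}.
Refine {q1,q2,q4,q5,q8,q9,q10,q11} on symbol a: members go to different blocks, giving {q1,q2,q4,q5,q8,q9,q11} and {q10}.
On input b, block {q1,q2,q4,q5,q8,q9,q11} splits into {q1,q2,q9} and {q4,q11} and {q5,q8}.
Split {q1,q2,q9} by δ(·,a) → {q1,q9} and {q2}.
The partition is now stable with 7 blocks: {q1,q9} | {q6} | {q3} | {q10} | {q4,q11} | {q5,q8} | {q2}.
q2 and q6 end up in different blocks, so they are distinguishable. For instance, the string 'ε' is accepted from only q2.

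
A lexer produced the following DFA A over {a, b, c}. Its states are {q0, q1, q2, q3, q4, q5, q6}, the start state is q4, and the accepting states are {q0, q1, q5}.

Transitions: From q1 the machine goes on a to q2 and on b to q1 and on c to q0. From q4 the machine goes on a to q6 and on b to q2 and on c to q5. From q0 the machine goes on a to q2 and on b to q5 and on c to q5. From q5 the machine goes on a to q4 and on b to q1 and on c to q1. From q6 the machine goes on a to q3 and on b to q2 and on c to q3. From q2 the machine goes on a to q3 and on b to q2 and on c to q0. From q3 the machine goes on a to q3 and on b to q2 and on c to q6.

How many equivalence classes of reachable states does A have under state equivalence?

Every state is reachable, so we keep all 7.
Initial partition by acceptance: {q0,q1,q5} | {q2,q3,q4,q6}.
On input c, block {q2,q3,q4,q6} splits into {q2,q4} and {q3,q6}.
No further refinement is possible. Final partition (3 blocks): {q0,q1,q5} | {q2,q4} | {q3,q6}.

3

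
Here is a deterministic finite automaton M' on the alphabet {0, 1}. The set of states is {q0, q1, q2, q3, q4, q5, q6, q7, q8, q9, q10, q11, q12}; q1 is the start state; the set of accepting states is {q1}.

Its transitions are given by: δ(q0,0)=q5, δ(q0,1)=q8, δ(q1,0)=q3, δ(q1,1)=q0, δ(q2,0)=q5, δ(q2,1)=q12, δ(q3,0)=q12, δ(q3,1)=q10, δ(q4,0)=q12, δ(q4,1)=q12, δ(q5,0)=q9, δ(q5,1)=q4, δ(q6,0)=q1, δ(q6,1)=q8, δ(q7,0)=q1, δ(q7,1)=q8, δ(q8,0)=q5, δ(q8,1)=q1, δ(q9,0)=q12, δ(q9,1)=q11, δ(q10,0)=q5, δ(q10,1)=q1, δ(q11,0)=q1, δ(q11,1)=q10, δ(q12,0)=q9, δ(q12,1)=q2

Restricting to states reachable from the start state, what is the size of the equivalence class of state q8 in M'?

2

First remove the unreachable states {q6,q7}; 11 states remain.
Initial partition by acceptance: {q1} | {q0,q2,q3,q4,q5,q8,q9,q10,q11,q12}.
Split {q0,q2,q3,q4,q5,q8,q9,q10,q11,q12} by δ(·,0) → {q0,q2,q3,q4,q5,q8,q9,q10,q12} and {q11}.
Refine {q0,q2,q3,q4,q5,q8,q9,q10,q12} on symbol 1: members go to different blocks, giving {q0,q2,q3,q4,q5,q12} and {q8,q10} and {q9}.
On input 0, block {q0,q2,q3,q4,q5,q12} splits into {q0,q2,q3,q4} and {q5,q12}.
On input 1, block {q0,q2,q3,q4} splits into {q0,q3} and {q2,q4}.
The partition is now stable with 7 blocks: {q1} | {q0,q3} | {q11} | {q8,q10} | {q9} | {q5,q12} | {q2,q4}.
The equivalence class containing q8 is {q8,q10}, of size 2.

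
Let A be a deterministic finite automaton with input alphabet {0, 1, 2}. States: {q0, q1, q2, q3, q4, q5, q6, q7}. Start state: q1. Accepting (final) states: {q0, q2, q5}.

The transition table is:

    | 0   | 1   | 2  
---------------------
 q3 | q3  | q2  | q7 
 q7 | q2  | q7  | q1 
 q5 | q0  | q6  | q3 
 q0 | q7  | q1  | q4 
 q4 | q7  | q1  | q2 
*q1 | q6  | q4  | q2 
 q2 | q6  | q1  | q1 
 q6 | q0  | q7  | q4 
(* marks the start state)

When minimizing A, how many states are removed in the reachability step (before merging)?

BFS from q1 reaches {q0, q1, q2, q4, q6, q7}; the 2 state(s) q3, q5 are never visited.

2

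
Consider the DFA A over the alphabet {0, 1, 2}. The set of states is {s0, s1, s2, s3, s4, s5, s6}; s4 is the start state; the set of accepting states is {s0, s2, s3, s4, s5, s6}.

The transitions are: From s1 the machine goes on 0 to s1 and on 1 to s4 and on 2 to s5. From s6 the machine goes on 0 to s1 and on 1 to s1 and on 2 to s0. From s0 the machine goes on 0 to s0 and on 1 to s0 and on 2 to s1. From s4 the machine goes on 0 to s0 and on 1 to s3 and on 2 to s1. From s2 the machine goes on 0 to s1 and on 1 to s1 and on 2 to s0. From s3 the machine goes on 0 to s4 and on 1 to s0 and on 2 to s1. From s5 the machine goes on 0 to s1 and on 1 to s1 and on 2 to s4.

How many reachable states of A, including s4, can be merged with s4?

States {s2,s6} cannot be reached from the start state, so discard them.
Start with accepting vs non-accepting: {s0,s3,s4,s5} | {s1}.
Split {s0,s3,s4,s5} by δ(·,0) → {s0,s3,s4} and {s5}.
The partition is now stable with 3 blocks: {s0,s3,s4} | {s1} | {s5}.
The equivalence class containing s4 is {s0,s3,s4}, of size 3.

3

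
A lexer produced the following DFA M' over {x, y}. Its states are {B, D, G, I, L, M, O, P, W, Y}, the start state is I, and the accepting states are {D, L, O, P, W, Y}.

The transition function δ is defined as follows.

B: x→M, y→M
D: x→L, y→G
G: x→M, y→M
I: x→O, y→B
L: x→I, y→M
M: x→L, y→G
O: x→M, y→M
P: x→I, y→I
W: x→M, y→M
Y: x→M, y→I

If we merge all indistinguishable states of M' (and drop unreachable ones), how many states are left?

3

Reachable states from the start: {B,G,I,L,M,O}. Unreachable: {D,P,W,Y} — drop them.
Start with accepting vs non-accepting: {L,O} | {B,G,I,M}.
Split {B,G,I,M} by δ(·,x) → {B,G} and {I,M}.
The partition is now stable with 3 blocks: {L,O} | {B,G} | {I,M}.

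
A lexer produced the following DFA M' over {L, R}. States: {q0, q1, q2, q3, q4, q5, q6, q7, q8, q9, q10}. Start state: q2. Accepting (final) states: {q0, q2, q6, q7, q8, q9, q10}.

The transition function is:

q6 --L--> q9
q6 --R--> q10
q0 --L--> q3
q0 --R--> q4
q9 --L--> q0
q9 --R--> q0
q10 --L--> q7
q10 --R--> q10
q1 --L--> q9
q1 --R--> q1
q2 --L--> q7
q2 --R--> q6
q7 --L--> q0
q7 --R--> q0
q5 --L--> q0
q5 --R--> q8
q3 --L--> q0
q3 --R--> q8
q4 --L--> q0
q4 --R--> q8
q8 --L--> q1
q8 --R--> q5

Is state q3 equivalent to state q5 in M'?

Every state is reachable, so we keep all 11.
Initial partition by acceptance: {q0,q2,q6,q7,q8,q9,q10} | {q1,q3,q4,q5}.
Split {q0,q2,q6,q7,q8,q9,q10} by δ(·,L) → {q2,q6,q7,q9,q10} and {q0,q8}.
Split {q2,q6,q7,q9,q10} by δ(·,L) → {q2,q6,q10} and {q7,q9}.
Split {q1,q3,q4,q5} by δ(·,L) → {q3,q4,q5} and {q1}.
Split {q0,q8} by δ(·,L) → {q0} and {q8}.
Stable partition: {q2,q6,q10} | {q3,q4,q5} | {q0} | {q7,q9} | {q1} | {q8} — 6 equivalence classes.
q3 and q5 lie in the same block of the stable partition, so they are equivalent — no string distinguishes them.

Yes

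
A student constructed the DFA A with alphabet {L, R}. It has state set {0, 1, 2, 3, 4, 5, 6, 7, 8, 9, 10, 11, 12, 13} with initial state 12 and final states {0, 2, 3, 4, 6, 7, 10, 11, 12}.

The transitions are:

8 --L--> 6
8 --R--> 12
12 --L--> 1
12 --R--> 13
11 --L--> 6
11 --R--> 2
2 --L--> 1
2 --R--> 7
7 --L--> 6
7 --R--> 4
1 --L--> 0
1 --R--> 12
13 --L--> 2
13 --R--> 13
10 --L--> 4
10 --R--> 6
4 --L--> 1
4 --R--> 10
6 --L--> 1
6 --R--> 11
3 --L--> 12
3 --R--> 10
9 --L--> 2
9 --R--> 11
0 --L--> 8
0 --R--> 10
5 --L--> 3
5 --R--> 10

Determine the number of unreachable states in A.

BFS from 12 reaches {0, 1, 2, 4, 6, 7, 8, 10, 11, 12, 13}; the 3 state(s) 3, 5, 9 are never visited.

3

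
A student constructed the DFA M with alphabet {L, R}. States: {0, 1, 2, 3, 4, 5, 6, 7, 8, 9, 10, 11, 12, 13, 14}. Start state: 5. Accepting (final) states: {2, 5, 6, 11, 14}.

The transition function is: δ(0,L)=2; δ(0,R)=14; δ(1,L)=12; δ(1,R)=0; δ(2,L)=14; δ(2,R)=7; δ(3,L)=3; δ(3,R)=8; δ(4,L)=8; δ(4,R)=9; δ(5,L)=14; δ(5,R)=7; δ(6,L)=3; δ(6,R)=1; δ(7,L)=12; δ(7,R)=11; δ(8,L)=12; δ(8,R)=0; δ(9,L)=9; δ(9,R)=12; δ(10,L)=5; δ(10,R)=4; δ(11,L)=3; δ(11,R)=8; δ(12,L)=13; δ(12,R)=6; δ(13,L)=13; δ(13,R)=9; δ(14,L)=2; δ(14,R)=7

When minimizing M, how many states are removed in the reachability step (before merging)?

Starting at 5 and following transitions, the reachable set is {0, 1, 2, 3, 5, 6, 7, 8, 9, 11, 12, 13, 14}. That leaves 4, 10 unreachable — 2 in total.

2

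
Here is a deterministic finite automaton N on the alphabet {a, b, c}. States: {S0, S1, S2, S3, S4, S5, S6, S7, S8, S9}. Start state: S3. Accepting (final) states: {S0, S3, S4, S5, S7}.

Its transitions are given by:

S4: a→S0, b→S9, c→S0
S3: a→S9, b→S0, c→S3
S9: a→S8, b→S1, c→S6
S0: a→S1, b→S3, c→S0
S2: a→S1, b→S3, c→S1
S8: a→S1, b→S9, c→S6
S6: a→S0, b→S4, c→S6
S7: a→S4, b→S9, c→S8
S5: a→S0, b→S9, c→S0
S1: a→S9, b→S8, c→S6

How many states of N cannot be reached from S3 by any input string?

3

No path from S3 leads to S2, S5, S7; the other 7 states are all reachable.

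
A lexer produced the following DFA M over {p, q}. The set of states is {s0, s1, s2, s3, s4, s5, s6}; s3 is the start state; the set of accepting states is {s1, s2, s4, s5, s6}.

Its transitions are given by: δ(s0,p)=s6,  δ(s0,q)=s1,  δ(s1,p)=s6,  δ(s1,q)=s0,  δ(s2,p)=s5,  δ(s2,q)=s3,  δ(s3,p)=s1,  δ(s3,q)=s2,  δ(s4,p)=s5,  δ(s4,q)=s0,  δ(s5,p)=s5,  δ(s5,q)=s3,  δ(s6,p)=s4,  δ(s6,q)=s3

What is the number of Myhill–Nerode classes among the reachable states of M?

Start with accepting vs non-accepting: {s1,s2,s4,s5,s6} | {s0,s3}.
The partition is now stable with 2 blocks: {s1,s2,s4,s5,s6} | {s0,s3}.

2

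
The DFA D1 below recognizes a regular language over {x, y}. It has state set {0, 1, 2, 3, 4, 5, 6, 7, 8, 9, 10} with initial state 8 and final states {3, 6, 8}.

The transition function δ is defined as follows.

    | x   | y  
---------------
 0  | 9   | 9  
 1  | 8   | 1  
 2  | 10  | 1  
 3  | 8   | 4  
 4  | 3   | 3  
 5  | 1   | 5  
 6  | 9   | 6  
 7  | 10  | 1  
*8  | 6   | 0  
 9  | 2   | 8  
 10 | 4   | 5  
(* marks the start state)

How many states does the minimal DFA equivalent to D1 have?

10

Reachable states from the start: {0,1,2,3,4,5,6,8,9,10}. Unreachable: {7} — drop them.
P0 = {3,6,8} | {0,1,2,4,5,9,10}.
Split {3,6,8} by δ(·,x) → {3,8} and {6}.
On input x, block {3,8} splits into {3} and {8}.
Refine {0,1,2,4,5,9,10} on symbol x: members go to different blocks, giving {0,2,5,9,10} and {1} and {4}.
On input x, block {0,2,5,9,10} splits into {0,2,9} and {5} and {10}.
Refine {0,2,9} on symbol x: members go to different blocks, giving {0,9} and {2}.
Split {0,9} by δ(·,x) → {0} and {9}.
Stable partition: {3} | {0} | {6} | {8} | {1} | {4} | {5} | {10} | {2} | {9} — 10 equivalence classes.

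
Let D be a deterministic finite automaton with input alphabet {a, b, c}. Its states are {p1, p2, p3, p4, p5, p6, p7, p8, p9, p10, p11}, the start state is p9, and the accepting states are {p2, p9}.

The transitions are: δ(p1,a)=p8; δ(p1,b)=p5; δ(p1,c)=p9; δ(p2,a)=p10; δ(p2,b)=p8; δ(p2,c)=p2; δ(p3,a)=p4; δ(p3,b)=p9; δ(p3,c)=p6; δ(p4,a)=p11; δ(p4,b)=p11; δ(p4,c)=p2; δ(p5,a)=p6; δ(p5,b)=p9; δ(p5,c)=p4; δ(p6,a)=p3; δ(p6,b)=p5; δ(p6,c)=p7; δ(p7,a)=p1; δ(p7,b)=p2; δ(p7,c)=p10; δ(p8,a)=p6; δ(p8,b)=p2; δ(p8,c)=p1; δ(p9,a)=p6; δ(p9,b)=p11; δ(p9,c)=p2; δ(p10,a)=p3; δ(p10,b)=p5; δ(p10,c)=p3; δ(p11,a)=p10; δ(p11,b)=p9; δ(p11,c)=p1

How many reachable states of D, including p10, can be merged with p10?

Every state is reachable, so we keep all 11.
Initial partition by acceptance: {p2,p9} | {p1,p3,p4,p5,p6,p7,p8,p10,p11}.
On input b, block {p1,p3,p4,p5,p6,p7,p8,p10,p11} splits into {p3,p5,p7,p8,p11} and {p1,p4,p6,p10}.
On input c, block {p1,p4,p6,p10} splits into {p1,p4} and {p6,p10}.
On input a, block {p3,p5,p7,p8,p11} splits into {p5,p8,p11} and {p3,p7}.
Stable partition: {p2,p9} | {p5,p8,p11} | {p1,p4} | {p6,p10} | {p3,p7} — 5 equivalence classes.
The equivalence class containing p10 is {p6,p10}, of size 2.

2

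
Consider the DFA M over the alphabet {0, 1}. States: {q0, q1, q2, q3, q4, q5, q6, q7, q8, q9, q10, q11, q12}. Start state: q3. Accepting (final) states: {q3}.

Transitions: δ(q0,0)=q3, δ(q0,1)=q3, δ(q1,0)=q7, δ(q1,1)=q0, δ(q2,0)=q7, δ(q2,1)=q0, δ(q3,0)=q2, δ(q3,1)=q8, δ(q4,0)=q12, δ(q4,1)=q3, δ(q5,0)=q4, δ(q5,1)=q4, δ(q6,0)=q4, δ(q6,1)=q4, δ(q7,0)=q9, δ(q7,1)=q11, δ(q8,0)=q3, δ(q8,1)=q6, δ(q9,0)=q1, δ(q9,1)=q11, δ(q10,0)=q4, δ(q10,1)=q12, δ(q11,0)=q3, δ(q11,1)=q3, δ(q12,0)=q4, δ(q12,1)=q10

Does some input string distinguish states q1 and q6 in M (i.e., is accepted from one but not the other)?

Yes

Reachable states from the start: {q0,q1,q2,q3,q4,q6,q7,q8,q9,q10,q11,q12}. Unreachable: {q5} — drop them.
Initial partition by acceptance: {q3} | {q0,q1,q2,q4,q6,q7,q8,q9,q10,q11,q12}.
Refine {q0,q1,q2,q4,q6,q7,q8,q9,q10,q11,q12} on symbol 0: members go to different blocks, giving {q1,q2,q4,q6,q7,q9,q10,q12} and {q0,q8,q11}.
On input 1, block {q1,q2,q4,q6,q7,q9,q10,q12} splits into {q1,q2,q7,q9} and {q6,q10,q12} and {q4}.
On input 1, block {q0,q8,q11} splits into {q0,q11} and {q8}.
On input 1, block {q6,q10,q12} splits into {q10,q12} and {q6}.
The partition is now stable with 7 blocks: {q3} | {q1,q2,q7,q9} | {q0,q11} | {q10,q12} | {q4} | {q8} | {q6}.
q1 and q6 end up in different blocks, so they are distinguishable. For instance, the string '01' is accepted from only q6.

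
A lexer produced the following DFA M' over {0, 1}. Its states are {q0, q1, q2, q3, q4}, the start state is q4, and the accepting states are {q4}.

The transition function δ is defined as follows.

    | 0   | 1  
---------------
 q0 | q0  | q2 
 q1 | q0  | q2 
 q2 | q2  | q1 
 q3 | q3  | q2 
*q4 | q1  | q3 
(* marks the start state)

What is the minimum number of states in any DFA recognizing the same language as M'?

2

P0 = {q4} | {q0,q1,q2,q3}.
Stable partition: {q4} | {q0,q1,q2,q3} — 2 equivalence classes.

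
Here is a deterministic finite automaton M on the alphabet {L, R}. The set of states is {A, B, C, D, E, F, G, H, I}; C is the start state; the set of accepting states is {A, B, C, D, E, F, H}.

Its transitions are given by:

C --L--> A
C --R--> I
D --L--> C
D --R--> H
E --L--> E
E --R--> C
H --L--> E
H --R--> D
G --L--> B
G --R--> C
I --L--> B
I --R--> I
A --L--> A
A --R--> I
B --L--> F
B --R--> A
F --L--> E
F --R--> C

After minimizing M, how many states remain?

Reachable states from the start: {A,B,C,E,F,I}. Unreachable: {D,G,H} — drop them.
Start with accepting vs non-accepting: {A,B,C,E,F} | {I}.
On input R, block {A,B,C,E,F} splits into {B,E,F} and {A,C}.
The partition is now stable with 3 blocks: {B,E,F} | {I} | {A,C}.

3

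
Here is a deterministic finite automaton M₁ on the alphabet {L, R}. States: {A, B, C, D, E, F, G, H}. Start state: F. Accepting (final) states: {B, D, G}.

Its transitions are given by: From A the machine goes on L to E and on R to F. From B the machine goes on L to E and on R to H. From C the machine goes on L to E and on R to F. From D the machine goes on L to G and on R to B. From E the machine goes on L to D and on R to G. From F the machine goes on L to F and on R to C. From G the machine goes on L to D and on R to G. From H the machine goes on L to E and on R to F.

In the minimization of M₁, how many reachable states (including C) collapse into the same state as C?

2

States {A} cannot be reached from the start state, so discard them.
Initial partition by acceptance: {B,D,G} | {C,E,F,H}.
Refine {B,D,G} on symbol L: members go to different blocks, giving {D,G} and {B}.
On input R, block {D,G} splits into {D} and {G}.
Split {C,E,F,H} by δ(·,L) → {C,F,H} and {E}.
Split {C,F,H} by δ(·,L) → {C,H} and {F}.
No further refinement is possible. Final partition (6 blocks): {D} | {C,H} | {B} | {G} | {E} | {F}.
The equivalence class containing C is {C,H}, of size 2.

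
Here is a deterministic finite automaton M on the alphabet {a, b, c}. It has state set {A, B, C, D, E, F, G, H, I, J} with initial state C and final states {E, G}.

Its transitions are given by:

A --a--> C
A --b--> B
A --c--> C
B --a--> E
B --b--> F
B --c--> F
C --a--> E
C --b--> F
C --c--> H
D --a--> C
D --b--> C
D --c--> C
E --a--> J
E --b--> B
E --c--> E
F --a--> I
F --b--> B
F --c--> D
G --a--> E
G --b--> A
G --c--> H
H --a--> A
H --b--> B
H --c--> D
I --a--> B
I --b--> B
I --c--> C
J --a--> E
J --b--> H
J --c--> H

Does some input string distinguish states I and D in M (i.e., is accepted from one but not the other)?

States {G} cannot be reached from the start state, so discard them.
P0 = {E} | {A,B,C,D,F,H,I,J}.
Split {A,B,C,D,F,H,I,J} by δ(·,a) → {A,D,F,H,I} and {B,C,J}.
Split {A,D,F,H,I} by δ(·,a) → {A,D,I} and {F,H}.
No further refinement is possible. Final partition (4 blocks): {E} | {A,D,I} | {B,C,J} | {F,H}.
I and D lie in the same block of the stable partition, so they are equivalent — no string distinguishes them.

No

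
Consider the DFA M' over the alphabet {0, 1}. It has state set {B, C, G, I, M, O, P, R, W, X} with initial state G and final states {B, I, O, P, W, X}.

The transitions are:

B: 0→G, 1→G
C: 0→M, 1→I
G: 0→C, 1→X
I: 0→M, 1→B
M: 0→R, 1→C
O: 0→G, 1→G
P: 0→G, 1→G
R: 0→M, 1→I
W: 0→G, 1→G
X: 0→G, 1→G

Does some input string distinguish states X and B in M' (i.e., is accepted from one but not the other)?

No

States {O,P,W} cannot be reached from the start state, so discard them.
P0 = {B,I,X} | {C,G,M,R}.
On input 1, block {B,I,X} splits into {B,X} and {I}.
Split {C,G,M,R} by δ(·,1) → {C,R} and {M} and {G}.
The partition is now stable with 5 blocks: {B,X} | {C,R} | {I} | {M} | {G}.
X and B lie in the same block of the stable partition, so they are equivalent — no string distinguishes them.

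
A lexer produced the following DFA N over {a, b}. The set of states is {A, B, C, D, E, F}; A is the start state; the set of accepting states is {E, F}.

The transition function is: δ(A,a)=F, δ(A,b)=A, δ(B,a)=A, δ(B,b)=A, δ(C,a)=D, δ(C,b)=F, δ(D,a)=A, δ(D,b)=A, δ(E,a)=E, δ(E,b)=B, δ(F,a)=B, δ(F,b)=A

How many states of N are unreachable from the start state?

3

Starting at A and following transitions, the reachable set is {A, B, F}. That leaves C, D, E unreachable — 3 in total.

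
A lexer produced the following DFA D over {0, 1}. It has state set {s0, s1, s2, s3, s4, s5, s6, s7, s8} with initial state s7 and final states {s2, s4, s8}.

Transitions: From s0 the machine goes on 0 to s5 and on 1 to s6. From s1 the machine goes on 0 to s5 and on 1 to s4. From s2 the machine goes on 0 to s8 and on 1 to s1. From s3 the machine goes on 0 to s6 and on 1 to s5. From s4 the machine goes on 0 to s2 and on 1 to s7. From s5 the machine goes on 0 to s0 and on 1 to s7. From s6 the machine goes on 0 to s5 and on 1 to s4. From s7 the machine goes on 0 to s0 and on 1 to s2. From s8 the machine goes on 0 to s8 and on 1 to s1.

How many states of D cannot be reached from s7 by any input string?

1

BFS from s7 reaches {s0, s1, s2, s4, s5, s6, s7, s8}; the 1 state(s) s3 are never visited.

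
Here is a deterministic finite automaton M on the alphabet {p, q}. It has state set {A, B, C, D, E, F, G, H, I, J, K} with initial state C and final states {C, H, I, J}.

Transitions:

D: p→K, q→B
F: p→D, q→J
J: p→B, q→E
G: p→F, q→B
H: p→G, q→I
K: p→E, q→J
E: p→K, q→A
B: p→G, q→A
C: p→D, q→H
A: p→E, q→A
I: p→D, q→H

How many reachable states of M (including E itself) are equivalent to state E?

3

Initial partition by acceptance: {C,H,I,J} | {A,B,D,E,F,G,K}.
Split {C,H,I,J} by δ(·,q) → {C,H,I} and {J}.
On input q, block {A,B,D,E,F,G,K} splits into {A,B,D,E,G} and {F,K}.
On input p, block {A,B,D,E,G} splits into {D,E,G} and {A,B}.
The partition is now stable with 5 blocks: {C,H,I} | {D,E,G} | {J} | {F,K} | {A,B}.
The equivalence class containing E is {D,E,G}, of size 3.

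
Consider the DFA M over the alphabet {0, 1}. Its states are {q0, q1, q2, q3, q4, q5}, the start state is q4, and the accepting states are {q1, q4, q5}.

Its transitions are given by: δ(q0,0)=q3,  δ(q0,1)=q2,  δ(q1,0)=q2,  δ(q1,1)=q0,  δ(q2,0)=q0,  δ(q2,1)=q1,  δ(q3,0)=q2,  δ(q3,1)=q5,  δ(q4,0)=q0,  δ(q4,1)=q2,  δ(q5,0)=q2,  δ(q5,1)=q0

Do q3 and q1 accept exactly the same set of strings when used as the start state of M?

No

Every state is reachable, so we keep all 6.
Initial partition by acceptance: {q1,q4,q5} | {q0,q2,q3}.
Refine {q0,q2,q3} on symbol 1: members go to different blocks, giving {q2,q3} and {q0}.
Split {q1,q4,q5} by δ(·,0) → {q1,q5} and {q4}.
Split {q2,q3} by δ(·,0) → {q2} and {q3}.
The partition is now stable with 5 blocks: {q1,q5} | {q2} | {q0} | {q4} | {q3}.
q3 and q1 end up in different blocks, so they are distinguishable. For instance, the string 'ε' is accepted from only q1.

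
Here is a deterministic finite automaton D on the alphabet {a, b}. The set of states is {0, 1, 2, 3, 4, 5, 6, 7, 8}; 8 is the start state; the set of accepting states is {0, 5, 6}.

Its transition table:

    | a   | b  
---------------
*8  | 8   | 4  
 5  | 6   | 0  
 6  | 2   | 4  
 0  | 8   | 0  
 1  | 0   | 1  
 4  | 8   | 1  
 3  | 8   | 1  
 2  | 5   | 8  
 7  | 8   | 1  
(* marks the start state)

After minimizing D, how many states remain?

4

First remove the unreachable states {2,3,5,6,7}; 4 states remain.
Initial partition by acceptance: {0} | {1,4,8}.
Refine {1,4,8} on symbol a: members go to different blocks, giving {4,8} and {1}.
Refine {4,8} on symbol b: members go to different blocks, giving {4} and {8}.
The partition is now stable with 4 blocks: {0} | {4} | {1} | {8}.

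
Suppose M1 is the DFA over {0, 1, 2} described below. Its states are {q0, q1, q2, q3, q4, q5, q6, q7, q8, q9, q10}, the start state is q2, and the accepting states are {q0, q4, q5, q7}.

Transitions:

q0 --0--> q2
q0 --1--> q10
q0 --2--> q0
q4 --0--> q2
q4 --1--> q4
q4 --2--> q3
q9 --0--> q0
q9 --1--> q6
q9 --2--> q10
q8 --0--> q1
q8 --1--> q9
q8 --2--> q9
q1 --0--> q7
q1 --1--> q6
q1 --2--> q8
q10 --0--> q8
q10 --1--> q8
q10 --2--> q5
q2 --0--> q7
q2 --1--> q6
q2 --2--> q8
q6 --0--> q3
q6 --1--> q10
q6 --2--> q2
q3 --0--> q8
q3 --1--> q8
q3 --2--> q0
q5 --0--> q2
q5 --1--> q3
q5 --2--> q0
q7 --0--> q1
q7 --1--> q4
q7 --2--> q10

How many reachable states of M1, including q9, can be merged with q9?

Every state is reachable, so we keep all 11.
P0 = {q0,q4,q5,q7} | {q1,q2,q3,q6,q8,q9,q10}.
Split {q0,q4,q5,q7} by δ(·,1) → {q0,q5} and {q4,q7}.
On input 0, block {q1,q2,q3,q6,q8,q9,q10} splits into {q3,q6,q8,q10} and {q1,q2} and {q9}.
Split {q3,q6,q8,q10} by δ(·,0) → {q3,q6,q10} and {q8}.
On input 0, block {q3,q6,q10} splits into {q3,q10} and {q6}.
The partition is now stable with 7 blocks: {q0,q5} | {q3,q10} | {q4,q7} | {q1,q2} | {q9} | {q8} | {q6}.
The equivalence class containing q9 is {q9}, of size 1.

1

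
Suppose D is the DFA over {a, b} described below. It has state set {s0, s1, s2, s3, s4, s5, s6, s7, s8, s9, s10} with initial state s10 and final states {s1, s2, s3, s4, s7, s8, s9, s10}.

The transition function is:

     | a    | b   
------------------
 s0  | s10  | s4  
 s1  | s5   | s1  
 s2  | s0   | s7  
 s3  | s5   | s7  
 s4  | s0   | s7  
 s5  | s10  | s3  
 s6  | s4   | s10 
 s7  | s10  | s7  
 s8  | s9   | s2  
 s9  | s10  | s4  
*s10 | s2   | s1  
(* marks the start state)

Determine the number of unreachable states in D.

3

BFS from s10 reaches {s0, s1, s2, s3, s4, s5, s7, s10}; the 3 state(s) s6, s8, s9 are never visited.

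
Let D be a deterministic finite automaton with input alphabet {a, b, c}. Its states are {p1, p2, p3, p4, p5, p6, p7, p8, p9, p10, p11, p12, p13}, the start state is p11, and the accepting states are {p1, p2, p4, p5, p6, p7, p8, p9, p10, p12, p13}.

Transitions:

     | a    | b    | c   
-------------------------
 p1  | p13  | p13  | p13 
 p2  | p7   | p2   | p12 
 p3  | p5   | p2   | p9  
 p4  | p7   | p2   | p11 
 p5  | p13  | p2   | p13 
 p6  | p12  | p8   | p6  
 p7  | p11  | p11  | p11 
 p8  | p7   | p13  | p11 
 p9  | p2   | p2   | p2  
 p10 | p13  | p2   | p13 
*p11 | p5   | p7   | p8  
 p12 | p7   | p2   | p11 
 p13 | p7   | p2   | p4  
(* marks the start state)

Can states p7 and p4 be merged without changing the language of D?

States {p1,p3,p6,p9,p10} cannot be reached from the start state, so discard them.
Start with accepting vs non-accepting: {p2,p4,p5,p7,p8,p12,p13} | {p11}.
Split {p2,p4,p5,p7,p8,p12,p13} by δ(·,a) → {p2,p4,p5,p8,p12,p13} and {p7}.
On input a, block {p2,p4,p5,p8,p12,p13} splits into {p2,p4,p8,p12,p13} and {p5}.
Refine {p2,p4,p8,p12,p13} on symbol c: members go to different blocks, giving {p4,p8,p12} and {p2,p13}.
No further refinement is possible. Final partition (5 blocks): {p4,p8,p12} | {p11} | {p7} | {p5} | {p2,p13}.
p7 and p4 end up in different blocks, so they are distinguishable. For instance, the string 'a' is accepted from only p4.

No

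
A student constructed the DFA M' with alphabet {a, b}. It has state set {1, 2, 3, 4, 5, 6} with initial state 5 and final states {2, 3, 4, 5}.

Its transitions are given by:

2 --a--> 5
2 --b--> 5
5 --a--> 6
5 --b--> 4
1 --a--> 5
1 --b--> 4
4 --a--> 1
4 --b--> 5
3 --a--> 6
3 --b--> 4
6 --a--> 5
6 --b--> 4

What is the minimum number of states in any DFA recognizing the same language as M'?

First remove the unreachable states {2,3}; 4 states remain.
P0 = {4,5} | {1,6}.
The partition is now stable with 2 blocks: {4,5} | {1,6}.

2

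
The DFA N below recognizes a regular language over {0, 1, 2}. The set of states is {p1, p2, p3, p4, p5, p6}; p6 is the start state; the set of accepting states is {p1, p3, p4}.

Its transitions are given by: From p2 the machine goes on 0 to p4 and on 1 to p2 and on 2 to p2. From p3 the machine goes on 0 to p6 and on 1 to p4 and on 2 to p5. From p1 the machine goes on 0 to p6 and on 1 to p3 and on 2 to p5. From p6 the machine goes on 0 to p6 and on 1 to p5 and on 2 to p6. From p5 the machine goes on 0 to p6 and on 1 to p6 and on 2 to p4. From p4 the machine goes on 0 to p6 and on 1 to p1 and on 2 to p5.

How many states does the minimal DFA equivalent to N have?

First remove the unreachable states {p2}; 5 states remain.
Start with accepting vs non-accepting: {p1,p3,p4} | {p5,p6}.
Refine {p5,p6} on symbol 2: members go to different blocks, giving {p5} and {p6}.
No further refinement is possible. Final partition (3 blocks): {p1,p3,p4} | {p5} | {p6}.

3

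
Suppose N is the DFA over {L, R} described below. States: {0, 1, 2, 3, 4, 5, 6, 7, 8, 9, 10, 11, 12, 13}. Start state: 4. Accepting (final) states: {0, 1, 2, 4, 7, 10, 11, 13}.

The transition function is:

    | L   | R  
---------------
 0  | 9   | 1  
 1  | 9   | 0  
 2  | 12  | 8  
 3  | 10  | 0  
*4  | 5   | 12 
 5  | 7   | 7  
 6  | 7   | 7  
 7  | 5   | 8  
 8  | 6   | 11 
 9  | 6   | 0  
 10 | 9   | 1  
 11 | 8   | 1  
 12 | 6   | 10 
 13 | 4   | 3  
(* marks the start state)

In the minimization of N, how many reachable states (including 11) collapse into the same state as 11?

4

States {2,3,13} cannot be reached from the start state, so discard them.
Start with accepting vs non-accepting: {0,1,4,7,10,11} | {5,6,8,9,12}.
Refine {0,1,4,7,10,11} on symbol R: members go to different blocks, giving {0,1,10,11} and {4,7}.
Split {5,6,8,9,12} by δ(·,L) → {8,9,12} and {5,6}.
The partition is now stable with 4 blocks: {0,1,10,11} | {8,9,12} | {4,7} | {5,6}.
The equivalence class containing 11 is {0,1,10,11}, of size 4.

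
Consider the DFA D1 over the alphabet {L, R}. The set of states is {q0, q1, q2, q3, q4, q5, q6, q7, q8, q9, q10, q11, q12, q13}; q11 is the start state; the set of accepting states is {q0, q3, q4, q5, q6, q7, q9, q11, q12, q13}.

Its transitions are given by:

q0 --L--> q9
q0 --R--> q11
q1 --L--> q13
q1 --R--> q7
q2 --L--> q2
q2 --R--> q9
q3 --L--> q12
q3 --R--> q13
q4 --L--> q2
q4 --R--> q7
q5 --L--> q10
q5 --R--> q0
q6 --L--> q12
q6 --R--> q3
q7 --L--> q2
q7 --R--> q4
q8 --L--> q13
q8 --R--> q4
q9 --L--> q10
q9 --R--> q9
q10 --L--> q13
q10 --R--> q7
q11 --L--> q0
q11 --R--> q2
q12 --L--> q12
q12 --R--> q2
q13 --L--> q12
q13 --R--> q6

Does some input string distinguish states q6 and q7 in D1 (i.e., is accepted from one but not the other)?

First remove the unreachable states {q1,q5,q8}; 11 states remain.
Start with accepting vs non-accepting: {q0,q3,q4,q6,q7,q9,q11,q12,q13} | {q2,q10}.
Split {q0,q3,q4,q6,q7,q9,q11,q12,q13} by δ(·,L) → {q0,q3,q6,q11,q12,q13} and {q4,q7,q9}.
Split {q0,q3,q6,q11,q12,q13} by δ(·,L) → {q3,q6,q11,q12,q13} and {q0}.
Refine {q3,q6,q11,q12,q13} on symbol L: members go to different blocks, giving {q3,q6,q12,q13} and {q11}.
On input R, block {q3,q6,q12,q13} splits into {q3,q6,q13} and {q12}.
Split {q2,q10} by δ(·,L) → {q2} and {q10}.
On input L, block {q4,q7,q9} splits into {q4,q7} and {q9}.
No further refinement is possible. Final partition (8 blocks): {q3,q6,q13} | {q2} | {q4,q7} | {q0} | {q11} | {q12} | {q10} | {q9}.
q6 and q7 end up in different blocks, so they are distinguishable. For instance, the string 'L' is accepted from only q6.

Yes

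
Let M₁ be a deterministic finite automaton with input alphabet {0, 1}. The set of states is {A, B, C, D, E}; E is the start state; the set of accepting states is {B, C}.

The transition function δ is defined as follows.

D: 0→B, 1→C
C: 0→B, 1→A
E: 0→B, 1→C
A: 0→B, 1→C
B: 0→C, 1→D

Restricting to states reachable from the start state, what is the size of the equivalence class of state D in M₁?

P0 = {B,C} | {A,D,E}.
No further refinement is possible. Final partition (2 blocks): {B,C} | {A,D,E}.
State D belongs to the block {A,D,E}, which has 3 states.

3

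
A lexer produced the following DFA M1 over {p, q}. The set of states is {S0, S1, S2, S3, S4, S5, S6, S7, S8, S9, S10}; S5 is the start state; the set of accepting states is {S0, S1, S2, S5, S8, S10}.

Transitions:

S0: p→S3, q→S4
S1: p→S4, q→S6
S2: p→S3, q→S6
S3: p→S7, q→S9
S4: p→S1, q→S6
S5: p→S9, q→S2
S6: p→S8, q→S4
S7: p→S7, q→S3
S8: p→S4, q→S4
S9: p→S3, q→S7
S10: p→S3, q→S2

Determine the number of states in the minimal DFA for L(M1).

First remove the unreachable states {S0,S10}; 9 states remain.
Initial partition by acceptance: {S1,S2,S5,S8} | {S3,S4,S6,S7,S9}.
Split {S1,S2,S5,S8} by δ(·,q) → {S1,S2,S8} and {S5}.
Split {S3,S4,S6,S7,S9} by δ(·,p) → {S3,S7,S9} and {S4,S6}.
On input p, block {S1,S2,S8} splits into {S1,S8} and {S2}.
Stable partition: {S1,S8} | {S3,S7,S9} | {S5} | {S4,S6} | {S2} — 5 equivalence classes.

5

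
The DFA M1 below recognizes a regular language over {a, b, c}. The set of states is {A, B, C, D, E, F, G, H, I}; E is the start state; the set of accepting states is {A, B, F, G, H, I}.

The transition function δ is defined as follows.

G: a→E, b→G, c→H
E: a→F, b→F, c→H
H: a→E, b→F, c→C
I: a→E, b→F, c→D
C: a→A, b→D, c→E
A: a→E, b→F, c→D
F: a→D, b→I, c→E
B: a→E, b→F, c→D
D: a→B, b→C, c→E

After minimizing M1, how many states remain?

First remove the unreachable states {G}; 8 states remain.
Start with accepting vs non-accepting: {A,B,F,H,I} | {C,D,E}.
On input b, block {C,D,E} splits into {C,D} and {E}.
Split {A,B,F,H,I} by δ(·,a) → {A,B,H,I} and {F}.
Stable partition: {A,B,H,I} | {C,D} | {E} | {F} — 4 equivalence classes.

4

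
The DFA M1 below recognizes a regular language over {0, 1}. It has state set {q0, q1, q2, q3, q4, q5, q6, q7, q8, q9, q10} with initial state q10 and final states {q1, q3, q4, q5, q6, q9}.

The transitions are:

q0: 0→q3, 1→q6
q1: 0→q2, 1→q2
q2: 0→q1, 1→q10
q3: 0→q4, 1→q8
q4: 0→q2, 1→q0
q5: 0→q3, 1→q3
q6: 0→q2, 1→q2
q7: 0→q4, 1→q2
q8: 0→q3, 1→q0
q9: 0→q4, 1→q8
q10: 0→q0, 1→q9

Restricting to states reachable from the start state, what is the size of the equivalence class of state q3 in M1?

States {q5,q7} cannot be reached from the start state, so discard them.
Start with accepting vs non-accepting: {q1,q3,q4,q6,q9} | {q0,q2,q8,q10}.
Refine {q1,q3,q4,q6,q9} on symbol 0: members go to different blocks, giving {q1,q4,q6} and {q3,q9}.
Split {q0,q2,q8,q10} by δ(·,0) → {q0,q8} and {q2} and {q10}.
Refine {q1,q4,q6} on symbol 1: members go to different blocks, giving {q1,q6} and {q4}.
On input 1, block {q0,q8} splits into {q0} and {q8}.
No further refinement is possible. Final partition (7 blocks): {q1,q6} | {q0} | {q3,q9} | {q2} | {q10} | {q4} | {q8}.
The equivalence class containing q3 is {q3,q9}, of size 2.

2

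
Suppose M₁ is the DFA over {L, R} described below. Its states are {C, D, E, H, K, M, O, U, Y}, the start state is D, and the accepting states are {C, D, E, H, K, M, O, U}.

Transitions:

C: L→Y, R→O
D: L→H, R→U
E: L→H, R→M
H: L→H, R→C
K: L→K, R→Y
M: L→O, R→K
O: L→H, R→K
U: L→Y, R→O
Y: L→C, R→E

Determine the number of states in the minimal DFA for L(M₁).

Every state is reachable, so we keep all 9.
Initial partition by acceptance: {C,D,E,H,K,M,O,U} | {Y}.
Refine {C,D,E,H,K,M,O,U} on symbol L: members go to different blocks, giving {D,E,H,K,M,O} and {C,U}.
On input R, block {D,E,H,K,M,O} splits into {E,M,O} and {D,H} and {K}.
On input L, block {E,M,O} splits into {E,O} and {M}.
Refine {E,O} on symbol R: members go to different blocks, giving {O} and {E}.
The partition is now stable with 7 blocks: {O} | {Y} | {C,U} | {D,H} | {K} | {M} | {E}.

7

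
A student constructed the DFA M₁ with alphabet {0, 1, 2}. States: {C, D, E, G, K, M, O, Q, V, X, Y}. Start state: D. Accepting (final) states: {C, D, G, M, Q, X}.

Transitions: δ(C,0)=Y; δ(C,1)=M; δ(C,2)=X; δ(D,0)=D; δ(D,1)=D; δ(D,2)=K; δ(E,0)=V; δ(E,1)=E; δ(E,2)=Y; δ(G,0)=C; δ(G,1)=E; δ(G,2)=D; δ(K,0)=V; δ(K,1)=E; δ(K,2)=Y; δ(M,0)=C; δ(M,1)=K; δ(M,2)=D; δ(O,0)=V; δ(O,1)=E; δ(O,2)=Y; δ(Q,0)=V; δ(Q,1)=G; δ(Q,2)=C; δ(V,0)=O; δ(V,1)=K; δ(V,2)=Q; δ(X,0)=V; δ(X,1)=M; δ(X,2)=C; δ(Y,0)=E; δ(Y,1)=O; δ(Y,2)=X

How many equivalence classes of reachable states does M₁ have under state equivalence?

All states are reachable from the start state.
Start with accepting vs non-accepting: {C,D,G,M,Q,X} | {E,K,O,V,Y}.
Split {C,D,G,M,Q,X} by δ(·,0) → {C,Q,X} and {D,G,M}.
Refine {E,K,O,V,Y} on symbol 2: members go to different blocks, giving {E,K,O} and {V,Y}.
On input 0, block {D,G,M} splits into {G,M} and {D}.
Stable partition: {C,Q,X} | {E,K,O} | {G,M} | {V,Y} | {D} — 5 equivalence classes.

5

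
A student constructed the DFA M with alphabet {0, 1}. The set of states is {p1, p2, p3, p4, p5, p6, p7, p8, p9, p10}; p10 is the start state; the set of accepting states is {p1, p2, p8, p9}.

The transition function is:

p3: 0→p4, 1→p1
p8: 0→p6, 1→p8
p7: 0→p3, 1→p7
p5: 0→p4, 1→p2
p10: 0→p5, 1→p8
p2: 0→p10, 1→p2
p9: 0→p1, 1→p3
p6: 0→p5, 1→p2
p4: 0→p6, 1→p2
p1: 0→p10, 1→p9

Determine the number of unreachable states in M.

No path from p10 leads to p1, p3, p7, p9; the other 6 states are all reachable.

4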